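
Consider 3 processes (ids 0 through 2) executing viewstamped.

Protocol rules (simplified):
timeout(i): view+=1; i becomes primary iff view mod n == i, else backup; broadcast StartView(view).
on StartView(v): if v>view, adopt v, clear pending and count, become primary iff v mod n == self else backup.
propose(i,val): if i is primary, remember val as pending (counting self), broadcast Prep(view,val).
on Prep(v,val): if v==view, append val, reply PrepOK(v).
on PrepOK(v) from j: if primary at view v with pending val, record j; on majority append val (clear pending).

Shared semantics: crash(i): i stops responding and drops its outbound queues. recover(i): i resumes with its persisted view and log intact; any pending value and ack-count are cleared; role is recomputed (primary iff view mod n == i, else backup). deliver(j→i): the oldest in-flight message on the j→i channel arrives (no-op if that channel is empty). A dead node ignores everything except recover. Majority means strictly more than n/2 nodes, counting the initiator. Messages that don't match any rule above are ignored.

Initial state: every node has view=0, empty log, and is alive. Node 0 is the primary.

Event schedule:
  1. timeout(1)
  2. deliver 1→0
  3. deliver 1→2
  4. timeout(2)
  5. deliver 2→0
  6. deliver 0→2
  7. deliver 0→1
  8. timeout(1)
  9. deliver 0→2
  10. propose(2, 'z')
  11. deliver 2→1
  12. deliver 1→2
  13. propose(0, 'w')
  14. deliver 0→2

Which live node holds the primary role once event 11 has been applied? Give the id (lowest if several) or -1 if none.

2

1. timeout(1):  <1:prim v1 ->
2. deliver 1→0:  <0:back v1 ->
3. deliver 1→2:  <2:back v1 ->
4. timeout(2):  <2:prim v2 ->
5. deliver 2→0:  <0:back v2 ->
6. deliver 0→2:  nop
7. deliver 0→1:  nop
8. timeout(1):  <1:back v2 ->
9. deliver 0→2:  nop
10. propose(2,'z'):  nop
11. deliver 2→1:  nop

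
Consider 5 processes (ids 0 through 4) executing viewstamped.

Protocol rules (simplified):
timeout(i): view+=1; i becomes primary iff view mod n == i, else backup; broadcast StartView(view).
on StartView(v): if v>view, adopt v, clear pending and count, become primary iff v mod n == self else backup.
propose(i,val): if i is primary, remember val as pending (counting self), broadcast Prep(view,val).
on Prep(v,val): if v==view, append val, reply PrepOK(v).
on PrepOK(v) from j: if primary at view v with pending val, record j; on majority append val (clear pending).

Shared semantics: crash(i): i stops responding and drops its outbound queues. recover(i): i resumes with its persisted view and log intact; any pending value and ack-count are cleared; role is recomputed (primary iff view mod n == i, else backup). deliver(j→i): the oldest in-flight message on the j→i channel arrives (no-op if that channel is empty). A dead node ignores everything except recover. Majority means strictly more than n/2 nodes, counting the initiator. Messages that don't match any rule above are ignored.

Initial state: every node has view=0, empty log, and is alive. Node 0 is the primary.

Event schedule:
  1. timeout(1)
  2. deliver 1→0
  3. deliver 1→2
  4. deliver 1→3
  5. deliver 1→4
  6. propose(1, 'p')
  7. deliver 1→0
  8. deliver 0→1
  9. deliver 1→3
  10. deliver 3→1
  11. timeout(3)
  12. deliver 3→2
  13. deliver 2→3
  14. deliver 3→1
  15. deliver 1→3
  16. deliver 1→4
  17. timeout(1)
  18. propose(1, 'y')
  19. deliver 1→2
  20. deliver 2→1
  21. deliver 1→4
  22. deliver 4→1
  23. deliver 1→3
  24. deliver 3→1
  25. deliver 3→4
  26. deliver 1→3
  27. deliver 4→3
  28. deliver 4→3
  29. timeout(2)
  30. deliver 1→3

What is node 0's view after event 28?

after 1 — timeout(1): n1:prim/v1/[-]
after 2 — deliver 1→0: n0:back/v1/[-]
after 3 — deliver 1→2: n2:back/v1/[-]
after 4 — deliver 1→3: n3:back/v1/[-]
after 5 — deliver 1→4: n4:back/v1/[-]
after 6 — propose(1,'p'): ·
after 7 — deliver 1→0: n0:back/v1/[p]
after 8 — deliver 0→1: ·
after 9 — deliver 1→3: n3:back/v1/[p]
after 10 — deliver 3→1: n1:prim/v1/[p]
after 11 — timeout(3): n3:back/v2/[p]
after 12 — deliver 3→2: n2:prim/v2/[-]
after 13 — deliver 2→3: ·
after 14 — deliver 3→1: n1:back/v2/[p]
after 15 — deliver 1→3: ·
after 16 — deliver 1→4: n4:back/v1/[p]
after 17 — timeout(1): n1:back/v3/[p]
after 18 — propose(1,'y'): ·
after 19 — deliver 1→2: ·
after 20 — deliver 2→1: ·
after 21 — deliver 1→4: n4:back/v3/[p]
after 22 — deliver 4→1: ·
after 23 — deliver 1→3: n3:prim/v3/[p]
after 24 — deliver 3→1: ·
after 25 — deliver 3→4: ·
after 26 — deliver 1→3: ·
after 27 — deliver 4→3: ·
after 28 — deliver 4→3: ·

1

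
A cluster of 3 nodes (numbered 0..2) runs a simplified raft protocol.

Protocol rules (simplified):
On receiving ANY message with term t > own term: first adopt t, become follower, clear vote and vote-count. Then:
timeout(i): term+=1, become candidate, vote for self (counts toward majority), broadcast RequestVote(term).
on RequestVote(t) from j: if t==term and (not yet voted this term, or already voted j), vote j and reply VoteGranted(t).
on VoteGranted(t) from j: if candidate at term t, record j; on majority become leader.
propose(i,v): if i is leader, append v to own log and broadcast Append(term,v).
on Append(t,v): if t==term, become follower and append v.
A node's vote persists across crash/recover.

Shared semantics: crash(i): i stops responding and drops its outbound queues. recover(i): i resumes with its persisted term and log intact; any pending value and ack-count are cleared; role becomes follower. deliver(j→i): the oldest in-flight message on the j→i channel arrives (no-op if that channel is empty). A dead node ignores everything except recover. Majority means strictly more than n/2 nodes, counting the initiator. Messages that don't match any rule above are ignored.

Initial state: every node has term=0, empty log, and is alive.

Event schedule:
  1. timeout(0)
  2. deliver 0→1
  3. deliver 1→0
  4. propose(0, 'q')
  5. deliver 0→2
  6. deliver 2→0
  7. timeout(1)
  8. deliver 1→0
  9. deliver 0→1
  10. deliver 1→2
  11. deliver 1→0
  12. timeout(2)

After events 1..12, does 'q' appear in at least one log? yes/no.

[1] timeout(0) → N0(cand t1 [-])
[2] deliver 0→1 → N1(foll t1 [-])
[3] deliver 1→0 → N0(lead t1 [-])
[4] propose(0,'q') → N0(lead t1 [q])
[5] deliver 0→2 → N2(foll t1 [-])
[6] deliver 2→0 → ∅
[7] timeout(1) → N1(cand t2 [-])
[8] deliver 1→0 → N0(foll t2 [q])
[9] deliver 0→1 → ∅
[10] deliver 1→2 → N2(foll t2 [-])
[11] deliver 1→0 → ∅
[12] timeout(2) → N2(cand t3 [-])

yes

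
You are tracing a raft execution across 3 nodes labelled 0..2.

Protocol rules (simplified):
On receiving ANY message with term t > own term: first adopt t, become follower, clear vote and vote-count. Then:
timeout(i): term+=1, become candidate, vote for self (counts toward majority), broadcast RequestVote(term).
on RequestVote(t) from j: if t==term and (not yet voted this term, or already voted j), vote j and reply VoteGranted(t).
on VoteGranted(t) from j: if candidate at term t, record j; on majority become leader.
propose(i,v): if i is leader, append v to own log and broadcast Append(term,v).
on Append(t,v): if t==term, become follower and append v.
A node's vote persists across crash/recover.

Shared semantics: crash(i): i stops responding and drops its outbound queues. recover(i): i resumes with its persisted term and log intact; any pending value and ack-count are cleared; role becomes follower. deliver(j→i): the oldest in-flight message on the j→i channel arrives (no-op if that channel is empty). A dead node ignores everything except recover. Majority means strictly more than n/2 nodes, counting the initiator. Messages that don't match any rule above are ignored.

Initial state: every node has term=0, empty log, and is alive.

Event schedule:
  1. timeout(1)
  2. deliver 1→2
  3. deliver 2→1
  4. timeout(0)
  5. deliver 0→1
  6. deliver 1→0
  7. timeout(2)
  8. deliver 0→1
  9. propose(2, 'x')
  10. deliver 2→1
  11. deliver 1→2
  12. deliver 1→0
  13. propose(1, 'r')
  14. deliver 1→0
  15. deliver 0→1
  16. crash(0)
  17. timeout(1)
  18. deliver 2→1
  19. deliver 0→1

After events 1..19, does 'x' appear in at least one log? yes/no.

[1] timeout(1) → N1(cand t1 [-])
[2] deliver 1→2 → N2(foll t1 [-])
[3] deliver 2→1 → N1(lead t1 [-])
[4] timeout(0) → N0(cand t1 [-])
[5] deliver 0→1 → ∅
[6] deliver 1→0 → ∅
[7] timeout(2) → N2(cand t2 [-])
[8] deliver 0→1 → ∅
[9] propose(2,'x') → ∅
[10] deliver 2→1 → N1(foll t2 [-])
[11] deliver 1→2 → N2(lead t2 [-])
[12] deliver 1→0 → ∅
[13] propose(1,'r') → ∅
[14] deliver 1→0 → ∅
[15] deliver 0→1 → ∅
[16] crash(0) → N0(✗cand t1 [-])
[17] timeout(1) → N1(cand t3 [-])
[18] deliver 2→1 → ∅
[19] deliver 0→1 → ∅

no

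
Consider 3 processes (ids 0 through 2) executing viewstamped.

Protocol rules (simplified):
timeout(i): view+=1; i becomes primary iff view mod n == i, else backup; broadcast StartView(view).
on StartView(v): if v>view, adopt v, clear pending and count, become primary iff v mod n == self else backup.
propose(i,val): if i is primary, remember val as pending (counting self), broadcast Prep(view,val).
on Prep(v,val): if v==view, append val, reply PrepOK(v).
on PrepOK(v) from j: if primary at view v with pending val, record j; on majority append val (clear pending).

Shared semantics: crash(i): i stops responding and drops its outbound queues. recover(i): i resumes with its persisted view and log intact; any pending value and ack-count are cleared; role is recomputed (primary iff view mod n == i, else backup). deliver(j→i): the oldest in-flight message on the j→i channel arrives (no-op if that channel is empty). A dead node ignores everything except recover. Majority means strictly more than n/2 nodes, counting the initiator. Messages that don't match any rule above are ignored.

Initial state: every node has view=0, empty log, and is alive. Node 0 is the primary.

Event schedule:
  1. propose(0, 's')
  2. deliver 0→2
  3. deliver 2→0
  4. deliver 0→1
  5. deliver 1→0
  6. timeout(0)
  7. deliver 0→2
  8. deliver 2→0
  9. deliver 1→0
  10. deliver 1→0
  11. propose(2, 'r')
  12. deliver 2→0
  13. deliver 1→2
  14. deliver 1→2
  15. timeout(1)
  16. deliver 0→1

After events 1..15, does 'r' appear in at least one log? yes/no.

no

step 1 propose(0,'s'): —
step 2 deliver 0→2: 2={back,v=0,log=s}
step 3 deliver 2→0: 0={prim,v=0,log=s}
step 4 deliver 0→1: 1={back,v=0,log=s}
step 5 deliver 1→0: —
step 6 timeout(0): 0={back,v=1,log=s}
step 7 deliver 0→2: 2={back,v=1,log=s}
step 8 deliver 2→0: —
step 9 deliver 1→0: —
step 10 deliver 1→0: —
step 11 propose(2,'r'): —
step 12 deliver 2→0: —
step 13 deliver 1→2: —
step 14 deliver 1→2: —
step 15 timeout(1): 1={prim,v=1,log=s}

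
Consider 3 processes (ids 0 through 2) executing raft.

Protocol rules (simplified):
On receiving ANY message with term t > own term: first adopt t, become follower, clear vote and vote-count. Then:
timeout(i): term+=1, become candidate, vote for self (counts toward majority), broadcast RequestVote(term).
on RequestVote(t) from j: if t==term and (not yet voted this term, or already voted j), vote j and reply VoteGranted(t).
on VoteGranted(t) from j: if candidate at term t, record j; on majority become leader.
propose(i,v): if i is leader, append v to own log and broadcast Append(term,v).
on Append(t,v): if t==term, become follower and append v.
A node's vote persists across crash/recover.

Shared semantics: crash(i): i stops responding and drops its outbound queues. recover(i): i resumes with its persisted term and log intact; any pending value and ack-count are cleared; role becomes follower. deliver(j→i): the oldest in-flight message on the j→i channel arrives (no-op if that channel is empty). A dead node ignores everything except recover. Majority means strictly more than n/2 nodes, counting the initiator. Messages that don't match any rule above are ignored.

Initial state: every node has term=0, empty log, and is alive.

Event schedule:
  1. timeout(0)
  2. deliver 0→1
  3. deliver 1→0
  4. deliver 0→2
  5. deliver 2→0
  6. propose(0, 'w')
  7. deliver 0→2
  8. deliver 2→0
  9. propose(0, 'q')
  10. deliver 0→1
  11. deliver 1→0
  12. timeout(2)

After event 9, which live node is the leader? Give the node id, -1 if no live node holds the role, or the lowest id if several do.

after 1 — timeout(0): n0:cand/t1/[-]
after 2 — deliver 0→1: n1:foll/t1/[-]
after 3 — deliver 1→0: n0:lead/t1/[-]
after 4 — deliver 0→2: n2:foll/t1/[-]
after 5 — deliver 2→0: ·
after 6 — propose(0,'w'): n0:lead/t1/[w]
after 7 — deliver 0→2: n2:foll/t1/[w]
after 8 — deliver 2→0: ·
after 9 — propose(0,'q'): n0:lead/t1/[w,q]

0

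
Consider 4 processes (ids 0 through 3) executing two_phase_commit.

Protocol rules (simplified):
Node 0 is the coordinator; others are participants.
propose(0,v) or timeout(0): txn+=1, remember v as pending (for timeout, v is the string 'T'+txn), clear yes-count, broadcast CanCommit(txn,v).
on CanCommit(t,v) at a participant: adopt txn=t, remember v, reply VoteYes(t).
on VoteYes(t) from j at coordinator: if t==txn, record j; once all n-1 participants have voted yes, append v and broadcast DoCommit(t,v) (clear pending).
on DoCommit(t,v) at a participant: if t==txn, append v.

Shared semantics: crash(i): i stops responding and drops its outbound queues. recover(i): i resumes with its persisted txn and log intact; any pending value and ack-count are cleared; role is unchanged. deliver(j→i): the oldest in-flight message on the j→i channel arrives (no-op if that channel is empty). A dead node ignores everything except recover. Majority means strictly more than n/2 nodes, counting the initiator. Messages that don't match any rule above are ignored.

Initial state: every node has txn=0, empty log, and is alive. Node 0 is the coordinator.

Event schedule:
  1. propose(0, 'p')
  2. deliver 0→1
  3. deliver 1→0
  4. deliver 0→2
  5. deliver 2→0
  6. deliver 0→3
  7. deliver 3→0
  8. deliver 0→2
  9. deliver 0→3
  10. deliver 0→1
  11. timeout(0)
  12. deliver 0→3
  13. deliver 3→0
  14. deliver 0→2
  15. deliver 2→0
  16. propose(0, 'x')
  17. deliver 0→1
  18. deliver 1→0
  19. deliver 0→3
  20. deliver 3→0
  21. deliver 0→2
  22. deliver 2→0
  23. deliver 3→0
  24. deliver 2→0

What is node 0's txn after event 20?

3

e1 propose(0,'p'): 0[coor,t=1,-]
e2 deliver 0→1: 1[part,t=1,-]
e3 deliver 1→0: ·
e4 deliver 0→2: 2[part,t=1,-]
e5 deliver 2→0: ·
e6 deliver 0→3: 3[part,t=1,-]
e7 deliver 3→0: 0[coor,t=1,p]
e8 deliver 0→2: 2[part,t=1,p]
e9 deliver 0→3: 3[part,t=1,p]
e10 deliver 0→1: 1[part,t=1,p]
e11 timeout(0): 0[coor,t=2,p]
e12 deliver 0→3: 3[part,t=2,p]
e13 deliver 3→0: ·
e14 deliver 0→2: 2[part,t=2,p]
e15 deliver 2→0: ·
e16 propose(0,'x'): 0[coor,t=3,p]
e17 deliver 0→1: 1[part,t=2,p]
e18 deliver 1→0: ·
e19 deliver 0→3: 3[part,t=3,p]
e20 deliver 3→0: ·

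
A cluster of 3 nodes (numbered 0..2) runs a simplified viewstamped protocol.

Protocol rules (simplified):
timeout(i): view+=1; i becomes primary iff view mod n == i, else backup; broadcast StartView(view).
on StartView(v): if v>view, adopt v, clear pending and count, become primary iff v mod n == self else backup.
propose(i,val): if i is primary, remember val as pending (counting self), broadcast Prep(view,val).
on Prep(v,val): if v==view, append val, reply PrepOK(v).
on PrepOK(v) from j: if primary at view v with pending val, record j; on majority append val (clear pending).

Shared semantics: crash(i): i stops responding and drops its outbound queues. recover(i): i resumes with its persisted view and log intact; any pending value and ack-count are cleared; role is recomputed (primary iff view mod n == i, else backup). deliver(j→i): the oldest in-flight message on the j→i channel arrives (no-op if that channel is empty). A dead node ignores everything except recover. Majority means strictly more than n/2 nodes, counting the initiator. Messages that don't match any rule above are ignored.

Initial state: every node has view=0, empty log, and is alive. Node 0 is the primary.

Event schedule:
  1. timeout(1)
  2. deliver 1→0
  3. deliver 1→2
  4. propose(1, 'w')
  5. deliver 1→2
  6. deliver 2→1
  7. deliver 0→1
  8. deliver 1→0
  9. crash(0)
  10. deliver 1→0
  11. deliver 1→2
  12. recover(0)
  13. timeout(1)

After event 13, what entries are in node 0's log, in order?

w

[1] timeout(1) → N1(prim v1 [-])
[2] deliver 1→0 → N0(back v1 [-])
[3] deliver 1→2 → N2(back v1 [-])
[4] propose(1,'w') → ∅
[5] deliver 1→2 → N2(back v1 [w])
[6] deliver 2→1 → N1(prim v1 [w])
[7] deliver 0→1 → ∅
[8] deliver 1→0 → N0(back v1 [w])
[9] crash(0) → N0(✗back v1 [w])
[10] deliver 1→0 → ∅
[11] deliver 1→2 → ∅
[12] recover(0) → N0(back v1 [w])
[13] timeout(1) → N1(back v2 [w])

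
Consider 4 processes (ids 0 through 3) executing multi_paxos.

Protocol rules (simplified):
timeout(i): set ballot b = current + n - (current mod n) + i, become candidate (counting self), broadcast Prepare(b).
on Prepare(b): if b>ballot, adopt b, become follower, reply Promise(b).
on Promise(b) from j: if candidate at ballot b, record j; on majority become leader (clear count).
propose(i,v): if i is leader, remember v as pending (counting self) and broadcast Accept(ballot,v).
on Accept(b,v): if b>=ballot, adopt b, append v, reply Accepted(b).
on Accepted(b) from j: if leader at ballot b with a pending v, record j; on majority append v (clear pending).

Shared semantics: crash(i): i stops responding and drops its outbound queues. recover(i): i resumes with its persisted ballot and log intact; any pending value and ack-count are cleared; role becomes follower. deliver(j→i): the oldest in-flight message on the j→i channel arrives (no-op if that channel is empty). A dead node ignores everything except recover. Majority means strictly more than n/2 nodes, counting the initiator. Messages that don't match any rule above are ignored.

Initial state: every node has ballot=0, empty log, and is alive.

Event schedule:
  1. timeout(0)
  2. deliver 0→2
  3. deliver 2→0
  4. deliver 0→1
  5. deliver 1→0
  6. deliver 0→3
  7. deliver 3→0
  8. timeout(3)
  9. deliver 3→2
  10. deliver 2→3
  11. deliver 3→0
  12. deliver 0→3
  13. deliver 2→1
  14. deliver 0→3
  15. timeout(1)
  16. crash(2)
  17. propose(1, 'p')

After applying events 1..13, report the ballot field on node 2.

11

[1] timeout(0) → N0(cand b4 [-])
[2] deliver 0→2 → N2(foll b4 [-])
[3] deliver 2→0 → ∅
[4] deliver 0→1 → N1(foll b4 [-])
[5] deliver 1→0 → N0(lead b4 [-])
[6] deliver 0→3 → N3(foll b4 [-])
[7] deliver 3→0 → ∅
[8] timeout(3) → N3(cand b11 [-])
[9] deliver 3→2 → N2(foll b11 [-])
[10] deliver 2→3 → ∅
[11] deliver 3→0 → N0(foll b11 [-])
[12] deliver 0→3 → N3(lead b11 [-])
[13] deliver 2→1 → ∅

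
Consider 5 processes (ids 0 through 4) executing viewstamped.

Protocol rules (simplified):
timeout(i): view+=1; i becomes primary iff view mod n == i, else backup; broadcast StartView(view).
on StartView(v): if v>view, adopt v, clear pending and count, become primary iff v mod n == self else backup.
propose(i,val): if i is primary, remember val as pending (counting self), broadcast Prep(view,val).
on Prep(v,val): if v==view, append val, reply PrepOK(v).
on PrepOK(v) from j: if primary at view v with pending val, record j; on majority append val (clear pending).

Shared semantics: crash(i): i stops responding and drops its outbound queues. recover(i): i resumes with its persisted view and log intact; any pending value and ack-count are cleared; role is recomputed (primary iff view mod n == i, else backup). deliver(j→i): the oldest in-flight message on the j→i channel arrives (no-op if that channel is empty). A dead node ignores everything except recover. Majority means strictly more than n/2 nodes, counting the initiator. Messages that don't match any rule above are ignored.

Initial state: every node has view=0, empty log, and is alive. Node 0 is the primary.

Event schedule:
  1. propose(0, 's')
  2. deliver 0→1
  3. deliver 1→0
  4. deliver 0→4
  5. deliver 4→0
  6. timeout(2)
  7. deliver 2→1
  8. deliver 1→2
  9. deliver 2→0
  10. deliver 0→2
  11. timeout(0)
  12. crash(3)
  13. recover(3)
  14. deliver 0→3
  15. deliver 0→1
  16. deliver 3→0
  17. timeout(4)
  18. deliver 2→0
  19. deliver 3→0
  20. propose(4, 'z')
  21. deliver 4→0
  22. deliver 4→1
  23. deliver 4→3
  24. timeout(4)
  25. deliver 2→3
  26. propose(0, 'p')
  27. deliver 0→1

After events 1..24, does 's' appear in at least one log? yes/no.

yes

e1 propose(0,'s'): ·
e2 deliver 0→1: 1[back,v=0,s]
e3 deliver 1→0: ·
e4 deliver 0→4: 4[back,v=0,s]
e5 deliver 4→0: 0[prim,v=0,s]
e6 timeout(2): 2[back,v=1,-]
e7 deliver 2→1: 1[prim,v=1,s]
e8 deliver 1→2: ·
e9 deliver 2→0: 0[back,v=1,s]
e10 deliver 0→2: ·
e11 timeout(0): 0[back,v=2,s]
e12 crash(3): 3[✗back,v=0,-]
e13 recover(3): 3[back,v=0,-]
e14 deliver 0→3: 3[back,v=0,s]
e15 deliver 0→1: 1[back,v=2,s]
e16 deliver 3→0: ·
e17 timeout(4): 4[back,v=1,s]
e18 deliver 2→0: ·
e19 deliver 3→0: ·
e20 propose(4,'z'): ·
e21 deliver 4→0: ·
e22 deliver 4→1: ·
e23 deliver 4→3: 3[back,v=1,s]
e24 timeout(4): 4[back,v=2,s]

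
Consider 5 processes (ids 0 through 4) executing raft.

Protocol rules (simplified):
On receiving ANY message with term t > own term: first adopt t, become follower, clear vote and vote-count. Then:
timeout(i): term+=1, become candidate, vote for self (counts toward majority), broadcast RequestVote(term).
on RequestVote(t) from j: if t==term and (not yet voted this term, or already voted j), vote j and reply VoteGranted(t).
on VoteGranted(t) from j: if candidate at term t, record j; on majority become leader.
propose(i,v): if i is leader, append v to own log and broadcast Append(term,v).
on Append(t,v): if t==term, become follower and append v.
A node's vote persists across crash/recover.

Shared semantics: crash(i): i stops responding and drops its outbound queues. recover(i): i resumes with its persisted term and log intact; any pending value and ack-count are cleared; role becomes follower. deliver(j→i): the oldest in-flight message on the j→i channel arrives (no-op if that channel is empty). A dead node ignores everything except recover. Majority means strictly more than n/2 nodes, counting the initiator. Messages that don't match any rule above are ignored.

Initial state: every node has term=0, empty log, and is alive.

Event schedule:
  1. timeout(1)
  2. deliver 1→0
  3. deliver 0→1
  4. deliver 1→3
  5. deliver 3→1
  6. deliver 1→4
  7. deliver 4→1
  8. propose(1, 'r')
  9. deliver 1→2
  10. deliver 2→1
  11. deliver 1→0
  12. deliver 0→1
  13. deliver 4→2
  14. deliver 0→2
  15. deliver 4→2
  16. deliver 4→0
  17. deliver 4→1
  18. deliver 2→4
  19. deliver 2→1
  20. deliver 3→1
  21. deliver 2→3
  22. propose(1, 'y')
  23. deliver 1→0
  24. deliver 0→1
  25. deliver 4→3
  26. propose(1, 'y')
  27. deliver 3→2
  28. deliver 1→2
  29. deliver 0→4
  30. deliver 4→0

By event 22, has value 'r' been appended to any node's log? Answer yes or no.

1. timeout(1):  <1:cand t1 ->
2. deliver 1→0:  <0:foll t1 ->
3. deliver 0→1:  nop
4. deliver 1→3:  <3:foll t1 ->
5. deliver 3→1:  <1:lead t1 ->
6. deliver 1→4:  <4:foll t1 ->
7. deliver 4→1:  nop
8. propose(1,'r'):  <1:lead t1 r>
9. deliver 1→2:  <2:foll t1 ->
10. deliver 2→1:  nop
11. deliver 1→0:  <0:foll t1 r>
12. deliver 0→1:  nop
13. deliver 4→2:  nop
14. deliver 0→2:  nop
15. deliver 4→2:  nop
16. deliver 4→0:  nop
17. deliver 4→1:  nop
18. deliver 2→4:  nop
19. deliver 2→1:  nop
20. deliver 3→1:  nop
21. deliver 2→3:  nop
22. propose(1,'y'):  <1:lead t1 r,y>

yes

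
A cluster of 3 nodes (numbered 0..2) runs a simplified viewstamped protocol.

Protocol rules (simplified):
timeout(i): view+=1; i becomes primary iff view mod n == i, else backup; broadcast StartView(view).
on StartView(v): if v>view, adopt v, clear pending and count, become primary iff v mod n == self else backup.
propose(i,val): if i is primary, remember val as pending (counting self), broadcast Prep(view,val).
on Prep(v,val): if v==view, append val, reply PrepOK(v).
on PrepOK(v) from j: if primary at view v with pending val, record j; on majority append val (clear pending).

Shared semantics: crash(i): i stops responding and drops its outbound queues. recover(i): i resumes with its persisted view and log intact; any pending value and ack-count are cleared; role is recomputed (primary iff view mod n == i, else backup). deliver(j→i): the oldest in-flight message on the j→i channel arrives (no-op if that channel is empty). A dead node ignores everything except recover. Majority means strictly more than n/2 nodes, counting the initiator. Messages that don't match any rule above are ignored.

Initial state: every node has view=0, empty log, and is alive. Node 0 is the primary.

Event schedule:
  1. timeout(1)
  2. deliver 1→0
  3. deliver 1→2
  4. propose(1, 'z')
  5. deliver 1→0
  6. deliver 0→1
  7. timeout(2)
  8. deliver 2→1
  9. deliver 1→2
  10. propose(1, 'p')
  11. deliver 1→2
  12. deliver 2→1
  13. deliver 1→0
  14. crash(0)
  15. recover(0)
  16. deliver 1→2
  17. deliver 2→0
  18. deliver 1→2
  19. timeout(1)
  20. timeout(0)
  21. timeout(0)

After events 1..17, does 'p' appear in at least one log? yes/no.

e1 timeout(1): 1[prim,v=1,-]
e2 deliver 1→0: 0[back,v=1,-]
e3 deliver 1→2: 2[back,v=1,-]
e4 propose(1,'z'): ·
e5 deliver 1→0: 0[back,v=1,z]
e6 deliver 0→1: 1[prim,v=1,z]
e7 timeout(2): 2[prim,v=2,-]
e8 deliver 2→1: 1[back,v=2,z]
e9 deliver 1→2: ·
e10 propose(1,'p'): ·
e11 deliver 1→2: ·
e12 deliver 2→1: ·
e13 deliver 1→0: ·
e14 crash(0): 0[✗back,v=1,z]
e15 recover(0): 0[back,v=1,z]
e16 deliver 1→2: ·
e17 deliver 2→0: 0[back,v=2,z]

no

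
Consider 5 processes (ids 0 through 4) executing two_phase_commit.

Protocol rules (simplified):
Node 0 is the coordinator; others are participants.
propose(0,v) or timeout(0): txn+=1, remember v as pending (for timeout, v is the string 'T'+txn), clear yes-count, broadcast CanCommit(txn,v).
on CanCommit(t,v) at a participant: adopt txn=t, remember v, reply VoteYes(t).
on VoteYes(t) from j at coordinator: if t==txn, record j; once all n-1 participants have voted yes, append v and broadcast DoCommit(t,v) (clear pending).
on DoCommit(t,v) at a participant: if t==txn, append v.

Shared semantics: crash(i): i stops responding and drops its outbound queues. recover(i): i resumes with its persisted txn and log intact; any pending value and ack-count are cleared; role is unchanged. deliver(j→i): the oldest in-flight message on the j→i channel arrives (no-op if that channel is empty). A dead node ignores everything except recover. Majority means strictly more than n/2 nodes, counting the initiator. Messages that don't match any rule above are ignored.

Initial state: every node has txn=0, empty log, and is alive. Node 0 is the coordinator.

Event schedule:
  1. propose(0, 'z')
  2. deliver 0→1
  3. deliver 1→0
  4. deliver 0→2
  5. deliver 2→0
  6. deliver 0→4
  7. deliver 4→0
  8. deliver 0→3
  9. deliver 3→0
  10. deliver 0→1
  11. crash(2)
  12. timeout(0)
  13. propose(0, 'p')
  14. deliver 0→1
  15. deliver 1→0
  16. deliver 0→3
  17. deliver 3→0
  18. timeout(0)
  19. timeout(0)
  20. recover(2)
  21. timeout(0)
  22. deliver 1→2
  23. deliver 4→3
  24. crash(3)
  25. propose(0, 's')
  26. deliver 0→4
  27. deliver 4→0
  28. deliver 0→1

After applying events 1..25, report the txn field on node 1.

2

step 1 propose(0,'z'): 0={coor,t=1,log=-}
step 2 deliver 0→1: 1={part,t=1,log=-}
step 3 deliver 1→0: —
step 4 deliver 0→2: 2={part,t=1,log=-}
step 5 deliver 2→0: —
step 6 deliver 0→4: 4={part,t=1,log=-}
step 7 deliver 4→0: —
step 8 deliver 0→3: 3={part,t=1,log=-}
step 9 deliver 3→0: 0={coor,t=1,log=z}
step 10 deliver 0→1: 1={part,t=1,log=z}
step 11 crash(2): 2={✗part,t=1,log=-}
step 12 timeout(0): 0={coor,t=2,log=z}
step 13 propose(0,'p'): 0={coor,t=3,log=z}
step 14 deliver 0→1: 1={part,t=2,log=z}
step 15 deliver 1→0: —
step 16 deliver 0→3: 3={part,t=1,log=z}
step 17 deliver 3→0: —
step 18 timeout(0): 0={coor,t=4,log=z}
step 19 timeout(0): 0={coor,t=5,log=z}
step 20 recover(2): 2={part,t=1,log=-}
step 21 timeout(0): 0={coor,t=6,log=z}
step 22 deliver 1→2: —
step 23 deliver 4→3: —
step 24 crash(3): 3={✗part,t=1,log=z}
step 25 propose(0,'s'): 0={coor,t=7,log=z}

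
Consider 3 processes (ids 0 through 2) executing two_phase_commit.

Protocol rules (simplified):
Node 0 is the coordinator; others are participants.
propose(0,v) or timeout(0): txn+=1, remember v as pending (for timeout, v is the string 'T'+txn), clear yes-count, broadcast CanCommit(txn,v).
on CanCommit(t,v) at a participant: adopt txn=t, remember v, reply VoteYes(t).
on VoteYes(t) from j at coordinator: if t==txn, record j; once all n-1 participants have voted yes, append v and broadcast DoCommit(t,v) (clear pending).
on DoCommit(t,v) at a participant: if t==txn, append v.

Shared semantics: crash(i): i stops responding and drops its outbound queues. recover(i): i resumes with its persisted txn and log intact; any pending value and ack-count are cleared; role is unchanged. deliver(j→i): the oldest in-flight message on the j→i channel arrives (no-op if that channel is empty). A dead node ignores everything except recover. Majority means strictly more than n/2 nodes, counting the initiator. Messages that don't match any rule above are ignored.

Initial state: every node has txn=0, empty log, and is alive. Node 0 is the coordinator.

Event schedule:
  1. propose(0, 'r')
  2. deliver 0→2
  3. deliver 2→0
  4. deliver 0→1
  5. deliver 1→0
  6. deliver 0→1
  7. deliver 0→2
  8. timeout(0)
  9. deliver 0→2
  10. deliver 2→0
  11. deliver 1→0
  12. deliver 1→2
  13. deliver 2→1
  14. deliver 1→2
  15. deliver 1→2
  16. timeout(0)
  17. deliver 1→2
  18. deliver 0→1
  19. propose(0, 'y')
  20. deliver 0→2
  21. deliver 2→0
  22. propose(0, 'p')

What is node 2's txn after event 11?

2

step 1 propose(0,'r'): 0={coor,t=1,log=-}
step 2 deliver 0→2: 2={part,t=1,log=-}
step 3 deliver 2→0: —
step 4 deliver 0→1: 1={part,t=1,log=-}
step 5 deliver 1→0: 0={coor,t=1,log=r}
step 6 deliver 0→1: 1={part,t=1,log=r}
step 7 deliver 0→2: 2={part,t=1,log=r}
step 8 timeout(0): 0={coor,t=2,log=r}
step 9 deliver 0→2: 2={part,t=2,log=r}
step 10 deliver 2→0: —
step 11 deliver 1→0: —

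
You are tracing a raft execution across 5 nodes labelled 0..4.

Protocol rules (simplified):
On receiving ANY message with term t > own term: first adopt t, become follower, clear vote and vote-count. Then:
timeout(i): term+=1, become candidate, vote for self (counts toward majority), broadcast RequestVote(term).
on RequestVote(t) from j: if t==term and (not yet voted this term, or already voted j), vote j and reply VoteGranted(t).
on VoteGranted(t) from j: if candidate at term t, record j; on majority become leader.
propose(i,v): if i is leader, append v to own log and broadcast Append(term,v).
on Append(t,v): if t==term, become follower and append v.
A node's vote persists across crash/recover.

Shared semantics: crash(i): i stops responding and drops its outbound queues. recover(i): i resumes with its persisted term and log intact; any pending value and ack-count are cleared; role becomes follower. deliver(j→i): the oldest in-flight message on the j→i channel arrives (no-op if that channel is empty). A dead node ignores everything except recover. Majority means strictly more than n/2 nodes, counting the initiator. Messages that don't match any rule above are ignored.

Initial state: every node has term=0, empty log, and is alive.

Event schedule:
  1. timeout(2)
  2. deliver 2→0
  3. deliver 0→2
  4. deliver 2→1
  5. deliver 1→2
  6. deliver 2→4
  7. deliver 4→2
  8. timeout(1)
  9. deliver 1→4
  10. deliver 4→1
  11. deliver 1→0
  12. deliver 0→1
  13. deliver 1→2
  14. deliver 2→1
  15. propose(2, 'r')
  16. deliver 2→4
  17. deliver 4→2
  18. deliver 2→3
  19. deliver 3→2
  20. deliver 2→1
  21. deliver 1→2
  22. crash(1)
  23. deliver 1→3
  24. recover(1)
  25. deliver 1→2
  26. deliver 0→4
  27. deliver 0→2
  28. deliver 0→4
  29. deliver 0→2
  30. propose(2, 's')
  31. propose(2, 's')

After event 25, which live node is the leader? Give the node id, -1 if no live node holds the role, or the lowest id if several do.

1. timeout(2):  <2:cand t1 ->
2. deliver 2→0:  <0:foll t1 ->
3. deliver 0→2:  nop
4. deliver 2→1:  <1:foll t1 ->
5. deliver 1→2:  <2:lead t1 ->
6. deliver 2→4:  <4:foll t1 ->
7. deliver 4→2:  nop
8. timeout(1):  <1:cand t2 ->
9. deliver 1→4:  <4:foll t2 ->
10. deliver 4→1:  nop
11. deliver 1→0:  <0:foll t2 ->
12. deliver 0→1:  <1:lead t2 ->
13. deliver 1→2:  <2:foll t2 ->
14. deliver 2→1:  nop
15. propose(2,'r'):  nop
16. deliver 2→4:  nop
17. deliver 4→2:  nop
18. deliver 2→3:  <3:foll t1 ->
19. deliver 3→2:  nop
20. deliver 2→1:  nop
21. deliver 1→2:  nop
22. crash(1):  <1:✗lead t2 ->
23. deliver 1→3:  nop
24. recover(1):  <1:foll t2 ->
25. deliver 1→2:  nop

-1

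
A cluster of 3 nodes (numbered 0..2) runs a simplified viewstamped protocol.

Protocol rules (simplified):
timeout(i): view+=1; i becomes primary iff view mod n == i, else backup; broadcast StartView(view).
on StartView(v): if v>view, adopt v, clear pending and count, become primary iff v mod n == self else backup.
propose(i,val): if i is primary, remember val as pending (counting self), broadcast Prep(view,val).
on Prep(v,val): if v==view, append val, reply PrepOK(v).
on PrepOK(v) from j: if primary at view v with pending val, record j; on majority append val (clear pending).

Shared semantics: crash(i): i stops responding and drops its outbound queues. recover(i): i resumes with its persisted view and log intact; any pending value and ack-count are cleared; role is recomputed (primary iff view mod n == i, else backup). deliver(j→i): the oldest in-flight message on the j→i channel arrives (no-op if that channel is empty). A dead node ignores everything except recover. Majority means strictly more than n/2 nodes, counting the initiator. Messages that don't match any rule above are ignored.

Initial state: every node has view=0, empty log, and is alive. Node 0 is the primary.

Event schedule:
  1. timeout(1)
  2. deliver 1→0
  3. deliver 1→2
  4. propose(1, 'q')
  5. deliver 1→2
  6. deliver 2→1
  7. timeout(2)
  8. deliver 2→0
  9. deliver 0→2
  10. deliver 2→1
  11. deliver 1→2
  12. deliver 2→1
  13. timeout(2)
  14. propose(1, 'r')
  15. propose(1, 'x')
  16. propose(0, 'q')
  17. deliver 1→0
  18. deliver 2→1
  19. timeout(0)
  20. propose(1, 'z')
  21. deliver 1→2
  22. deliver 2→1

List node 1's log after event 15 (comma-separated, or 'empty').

1. timeout(1):  <1:prim v1 ->
2. deliver 1→0:  <0:back v1 ->
3. deliver 1→2:  <2:back v1 ->
4. propose(1,'q'):  nop
5. deliver 1→2:  <2:back v1 q>
6. deliver 2→1:  <1:prim v1 q>
7. timeout(2):  <2:prim v2 q>
8. deliver 2→0:  <0:back v2 ->
9. deliver 0→2:  nop
10. deliver 2→1:  <1:back v2 q>
11. deliver 1→2:  nop
12. deliver 2→1:  nop
13. timeout(2):  <2:back v3 q>
14. propose(1,'r'):  nop
15. propose(1,'x'):  nop

q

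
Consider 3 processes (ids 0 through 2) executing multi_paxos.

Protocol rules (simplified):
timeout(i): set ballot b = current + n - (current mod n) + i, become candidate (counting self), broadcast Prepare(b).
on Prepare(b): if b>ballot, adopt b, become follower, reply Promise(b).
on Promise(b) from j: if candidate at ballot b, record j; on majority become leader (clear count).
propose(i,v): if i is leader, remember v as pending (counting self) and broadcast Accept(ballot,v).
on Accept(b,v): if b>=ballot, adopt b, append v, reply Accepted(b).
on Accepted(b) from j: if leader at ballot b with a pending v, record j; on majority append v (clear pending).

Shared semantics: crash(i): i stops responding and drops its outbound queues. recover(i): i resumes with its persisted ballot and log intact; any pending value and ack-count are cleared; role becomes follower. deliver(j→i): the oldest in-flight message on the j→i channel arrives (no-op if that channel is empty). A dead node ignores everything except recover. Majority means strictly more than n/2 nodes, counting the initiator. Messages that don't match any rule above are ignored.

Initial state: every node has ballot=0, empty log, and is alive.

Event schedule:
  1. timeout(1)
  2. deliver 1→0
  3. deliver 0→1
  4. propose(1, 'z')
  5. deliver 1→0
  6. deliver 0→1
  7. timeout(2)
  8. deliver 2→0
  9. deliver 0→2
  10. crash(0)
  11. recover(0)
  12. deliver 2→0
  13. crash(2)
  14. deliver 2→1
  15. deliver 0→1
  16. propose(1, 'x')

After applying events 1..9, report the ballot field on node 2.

[1] timeout(1) → N1(cand b4 [-])
[2] deliver 1→0 → N0(foll b4 [-])
[3] deliver 0→1 → N1(lead b4 [-])
[4] propose(1,'z') → ∅
[5] deliver 1→0 → N0(foll b4 [z])
[6] deliver 0→1 → N1(lead b4 [z])
[7] timeout(2) → N2(cand b5 [-])
[8] deliver 2→0 → N0(foll b5 [z])
[9] deliver 0→2 → N2(lead b5 [-])

5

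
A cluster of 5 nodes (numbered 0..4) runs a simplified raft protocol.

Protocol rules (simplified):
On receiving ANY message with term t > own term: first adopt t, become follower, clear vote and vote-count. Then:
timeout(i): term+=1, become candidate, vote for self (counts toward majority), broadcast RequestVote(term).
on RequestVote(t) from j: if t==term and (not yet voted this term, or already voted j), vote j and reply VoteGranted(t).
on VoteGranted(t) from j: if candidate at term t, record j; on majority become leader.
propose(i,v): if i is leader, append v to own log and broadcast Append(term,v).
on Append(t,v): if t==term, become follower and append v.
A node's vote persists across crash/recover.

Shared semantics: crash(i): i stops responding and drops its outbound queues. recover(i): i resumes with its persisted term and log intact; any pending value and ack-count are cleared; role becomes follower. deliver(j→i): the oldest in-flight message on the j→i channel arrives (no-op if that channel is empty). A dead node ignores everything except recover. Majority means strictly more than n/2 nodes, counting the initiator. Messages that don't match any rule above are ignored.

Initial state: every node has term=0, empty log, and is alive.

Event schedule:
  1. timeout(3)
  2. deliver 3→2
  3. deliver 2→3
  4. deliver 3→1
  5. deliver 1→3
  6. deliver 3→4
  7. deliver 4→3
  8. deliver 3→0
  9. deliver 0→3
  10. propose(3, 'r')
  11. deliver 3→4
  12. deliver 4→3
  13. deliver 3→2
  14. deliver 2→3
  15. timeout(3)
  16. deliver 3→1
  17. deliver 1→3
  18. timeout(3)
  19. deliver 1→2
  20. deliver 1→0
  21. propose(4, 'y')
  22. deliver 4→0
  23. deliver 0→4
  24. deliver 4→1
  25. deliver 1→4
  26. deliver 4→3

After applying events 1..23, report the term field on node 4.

1

step 1 timeout(3): 3={cand,t=1,log=-}
step 2 deliver 3→2: 2={foll,t=1,log=-}
step 3 deliver 2→3: —
step 4 deliver 3→1: 1={foll,t=1,log=-}
step 5 deliver 1→3: 3={lead,t=1,log=-}
step 6 deliver 3→4: 4={foll,t=1,log=-}
step 7 deliver 4→3: —
step 8 deliver 3→0: 0={foll,t=1,log=-}
step 9 deliver 0→3: —
step 10 propose(3,'r'): 3={lead,t=1,log=r}
step 11 deliver 3→4: 4={foll,t=1,log=r}
step 12 deliver 4→3: —
step 13 deliver 3→2: 2={foll,t=1,log=r}
step 14 deliver 2→3: —
step 15 timeout(3): 3={cand,t=2,log=r}
step 16 deliver 3→1: 1={foll,t=1,log=r}
step 17 deliver 1→3: —
step 18 timeout(3): 3={cand,t=3,log=r}
step 19 deliver 1→2: —
step 20 deliver 1→0: —
step 21 propose(4,'y'): —
step 22 deliver 4→0: —
step 23 deliver 0→4: —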